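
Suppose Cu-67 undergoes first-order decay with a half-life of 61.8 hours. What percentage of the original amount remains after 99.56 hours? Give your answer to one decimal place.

32.7%

n = 99.56/61.8 ≈ 1.611 half-lives.
Fraction remaining = (1/2)^1.611 ≈ 0.32737, i.e. 32.737%.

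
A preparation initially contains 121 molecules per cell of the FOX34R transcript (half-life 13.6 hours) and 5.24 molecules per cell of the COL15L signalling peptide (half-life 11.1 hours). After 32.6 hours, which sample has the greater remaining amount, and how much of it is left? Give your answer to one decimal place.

FOX34R transcript: 121 × (1/2)^2.3971 ≈ 22.972 molecules per cell.
COL15L signalling peptide: 5.24 × (1/2)^2.9369 ≈ 0.68427 molecules per cell.
FOX34R transcript has more remaining, at ≈ 22.972 molecules per cell.

FOX34R transcript, 23.0 molecules per cell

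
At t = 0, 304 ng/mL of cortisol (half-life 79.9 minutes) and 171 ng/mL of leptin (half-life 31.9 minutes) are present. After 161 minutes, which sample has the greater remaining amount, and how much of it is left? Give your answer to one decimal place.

cortisol, 75.2 ng/mL

cortisol: 304 × (1/2)^2.015 ≈ 75.213 ng/mL.
leptin: 171 × (1/2)^5.047 ≈ 5.1724 ng/mL.
Cortisol has more remaining, at ≈ 75.213 ng/mL.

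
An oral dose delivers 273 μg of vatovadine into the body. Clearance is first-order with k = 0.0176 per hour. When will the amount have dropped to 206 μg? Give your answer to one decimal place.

t½ = ln 2 / k = 0.69315 / 0.0176 ≈ 39.383 hours.
Fraction remaining = 206/273 ≈ 0.75458.
n = log₂(273/206) = ln(1.3252)/ln 2 ≈ 0.40626 half-lives.
t = n × t½ = 0.40626 × 39.383 ≈ 16 hours.

16.0 hours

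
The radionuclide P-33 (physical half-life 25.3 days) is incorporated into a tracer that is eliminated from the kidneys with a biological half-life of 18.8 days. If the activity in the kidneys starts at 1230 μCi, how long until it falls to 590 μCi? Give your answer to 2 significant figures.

1/t_eff = 1/t_phys + 1/t_biol = 1/25.3 + 1/18.8 = 0.092717 per day.
t_eff = 25.3 × 18.8 / (25.3 + 18.8) ≈ 10.785 days.
n = log₂(1230/590) ≈ 1.0599; t = 1.0599 × 10.785 ≈ 11.431 days.

11 days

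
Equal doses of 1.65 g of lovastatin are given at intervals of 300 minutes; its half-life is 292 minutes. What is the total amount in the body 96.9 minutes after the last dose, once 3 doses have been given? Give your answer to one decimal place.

The 3 doses were given 696.9, 396.9, 96.9 minutes ago.
Total = 1.65·(1/2)^(696.9/292) + 1.65·(1/2)^(396.9/292) + 1.65·(1/2)^(96.9/292)
      = 0.31552 + 0.64315 + 1.311 ≈ 2.2696 g.

2.3 g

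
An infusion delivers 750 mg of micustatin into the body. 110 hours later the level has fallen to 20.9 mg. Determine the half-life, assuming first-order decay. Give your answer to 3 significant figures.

21.3 hours

A/A₀ = 20.9/750 ≈ 0.027867.
n = log₂(35.885) ≈ 5.1653 half-lives elapsed in 110 hours.
t½ = 110/5.1653 ≈ 21.296 hours.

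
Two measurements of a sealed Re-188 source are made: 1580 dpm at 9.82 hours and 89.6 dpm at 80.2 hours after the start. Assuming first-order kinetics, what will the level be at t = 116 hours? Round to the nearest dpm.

Over Δt = 80.2 − 9.82 = 70.38 hours, the level fell by a factor of 1580/89.6 ≈ 17.634.
n = log₂(17.634) ≈ 4.1403 half-lives, so t½ = 70.38/4.1403 ≈ 16.999 hours.
From t = 80.2 to t = 116: 89.6 × (1/2)^((116−80.2)/16.999) ≈ 20.813 dpm.

21 dpm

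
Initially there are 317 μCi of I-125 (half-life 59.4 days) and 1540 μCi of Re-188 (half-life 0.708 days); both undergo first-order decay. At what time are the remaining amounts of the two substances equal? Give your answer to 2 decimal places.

Set 317·(1/2)^(t/59.4) = 1540·(1/2)^(t/0.708).
Taking log₂: log₂(317/1540) = t·(1/59.4 − 1/0.708).
log₂(0.20584) = -2.2804; 1/59.4 − 1/0.708 = -1.3956.
t = -2.2804 / -1.3956 ≈ 1.634 days.

1.63 days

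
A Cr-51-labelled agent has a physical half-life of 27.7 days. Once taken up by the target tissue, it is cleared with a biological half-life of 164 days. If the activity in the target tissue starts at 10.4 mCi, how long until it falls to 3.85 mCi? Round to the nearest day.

1/t_eff = 1/t_phys + 1/t_biol = 1/27.7 + 1/164 = 0.042199 per day.
t_eff = 27.7 × 164 / (27.7 + 164) ≈ 23.697 days.
n = log₂(10.4/3.85) ≈ 1.4337; t = 1.4337 × 23.697 ≈ 33.974 days.

34 days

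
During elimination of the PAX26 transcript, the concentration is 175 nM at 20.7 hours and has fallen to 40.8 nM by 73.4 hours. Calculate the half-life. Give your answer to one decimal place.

25.1 hours

Over Δt = 73.4 − 20.7 = 52.7 hours, the level fell by a factor of 175/40.8 ≈ 4.2892.
n = log₂(4.2892) ≈ 2.1007 half-lives, so t½ = 52.7/2.1007 ≈ 25.087 hours.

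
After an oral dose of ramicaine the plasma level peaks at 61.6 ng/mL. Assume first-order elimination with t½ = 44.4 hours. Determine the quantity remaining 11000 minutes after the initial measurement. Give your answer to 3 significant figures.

3.52 ng/mL

Convert the elapsed time: 11000 minutes = 183.333 hours.
Number of half-lives: n = 183.333/44.4 ≈ 4.1291.
Remaining = 61.6 × (1/2)^4.1291 = 61.6 × 0.057149 ≈ 3.5204 ng/mL.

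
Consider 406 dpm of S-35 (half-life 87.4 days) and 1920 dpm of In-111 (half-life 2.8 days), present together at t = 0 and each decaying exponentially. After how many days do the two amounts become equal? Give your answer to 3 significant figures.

6.48 days

Set 406·(1/2)^(t/87.4) = 1920·(1/2)^(t/2.8).
Taking log₂: log₂(406/1920) = t·(1/87.4 − 1/2.8).
log₂(0.21146) = -2.2416; 1/87.4 − 1/2.8 = -0.3457.
t = -2.2416 / -0.3457 ≈ 6.4841 days.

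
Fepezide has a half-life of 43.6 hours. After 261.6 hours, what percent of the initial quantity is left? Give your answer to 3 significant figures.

n = 261.6/43.6 ≈ 6 half-lives.
Fraction remaining = (1/2)^6 ≈ 0.015625, i.e. 1.5625%.

1.56%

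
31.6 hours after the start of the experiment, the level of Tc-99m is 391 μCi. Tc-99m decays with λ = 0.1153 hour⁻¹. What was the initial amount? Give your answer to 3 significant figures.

t½ = ln 2 / λ = 0.69315 / 0.1153 ≈ 6.0117 hours.
Number of half-lives elapsed: n = 31.6/6.0117 ≈ 5.2564.
A₀ = A × 2^n = 391 × 2^5.2564 = 391 × 38.225 ≈ 14946 μCi.

14900 μCi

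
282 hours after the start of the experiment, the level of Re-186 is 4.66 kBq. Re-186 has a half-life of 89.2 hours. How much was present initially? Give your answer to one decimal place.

41.7 kBq

Number of half-lives elapsed: n = 282/89.2 ≈ 3.1614.
A₀ = A × 2^n = 4.66 × 2^3.1614 = 4.66 × 8.9472 ≈ 41.694 kBq.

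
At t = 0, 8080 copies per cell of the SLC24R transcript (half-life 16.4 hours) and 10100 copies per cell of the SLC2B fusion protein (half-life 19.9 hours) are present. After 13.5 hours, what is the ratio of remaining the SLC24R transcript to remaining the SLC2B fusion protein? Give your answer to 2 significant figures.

SLC24R transcript: 8080 × (1/2)^(13.5/16.4) = 8080 × (1/2)^0.82317 ≈ 4566.8 copies per cell.
SLC2B fusion protein: 10100 × (1/2)^(13.5/19.9) = 10100 × (1/2)^0.67839 ≈ 6311.1 copies per cell.
Ratio ≈ 4566.8 / 6311.1 ≈ 0.72361.

0.72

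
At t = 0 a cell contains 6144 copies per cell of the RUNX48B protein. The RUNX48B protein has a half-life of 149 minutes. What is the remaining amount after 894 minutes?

96 copies per cell

Elapsed time is 6 half-lives (894/149).
Each half-life halves the amount: 6144 × (1/2)^6 = 6144/64 = 96 copies per cell.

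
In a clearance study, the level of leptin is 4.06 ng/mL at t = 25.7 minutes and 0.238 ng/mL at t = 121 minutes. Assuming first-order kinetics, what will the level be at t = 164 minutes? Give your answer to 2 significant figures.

0.066 ng/mL

Over Δt = 121 − 25.7 = 95.3 minutes, the level fell by a factor of 4.06/0.238 ≈ 17.059.
n = log₂(17.059) ≈ 4.0924 half-lives, so t½ = 95.3/4.0924 ≈ 23.287 minutes.
From t = 121 to t = 164: 0.238 × (1/2)^((164−121)/23.287) ≈ 0.066178 ng/mL.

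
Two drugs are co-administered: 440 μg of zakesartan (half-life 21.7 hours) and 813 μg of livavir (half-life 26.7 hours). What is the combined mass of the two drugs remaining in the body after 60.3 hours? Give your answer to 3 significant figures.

zakesartan: 440 × (1/2)^(60.3/21.7) = 440 × (1/2)^2.7788 ≈ 64.114 μg.
livavir: 813 × (1/2)^(60.3/26.7) = 813 × (1/2)^2.2584 ≈ 169.92 μg.
Total = 64.114 + 169.92 ≈ 234.03 μg.

234 μg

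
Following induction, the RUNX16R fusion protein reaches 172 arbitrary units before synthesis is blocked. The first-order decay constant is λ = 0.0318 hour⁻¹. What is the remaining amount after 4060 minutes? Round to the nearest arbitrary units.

t½ = ln 2 / λ = 0.69315 / 0.0318 ≈ 21.797 hours.
Convert the elapsed time: 4060 minutes = 67.6667 hours.
Number of half-lives: n = 67.6667/21.797 ≈ 3.1044.
Remaining = 172 × (1/2)^3.1044 = 172 × 0.11627 ≈ 19.999 arbitrary units.

20 arbitrary units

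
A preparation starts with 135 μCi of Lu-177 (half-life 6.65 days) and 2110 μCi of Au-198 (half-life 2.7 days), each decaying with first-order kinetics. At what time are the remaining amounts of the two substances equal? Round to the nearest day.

Set 135·(1/2)^(t/6.65) = 2110·(1/2)^(t/2.7).
Taking log₂: log₂(135/2110) = t·(1/6.65 − 1/2.7).
log₂(0.063981) = -3.9662; 1/6.65 − 1/2.7 = -0.21999.
t = -3.9662 / -0.21999 ≈ 18.029 days.

18 days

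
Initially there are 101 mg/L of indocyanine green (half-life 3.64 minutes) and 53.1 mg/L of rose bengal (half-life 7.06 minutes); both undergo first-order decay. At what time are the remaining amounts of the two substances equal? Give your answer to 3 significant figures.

Set 101·(1/2)^(t/3.64) = 53.1·(1/2)^(t/7.06).
Taking log₂: log₂(101/53.1) = t·(1/3.64 − 1/7.06).
log₂(1.9021) = 0.92757; 1/3.64 − 1/7.06 = 0.13308.
t = 0.92757 / 0.13308 ≈ 6.9699 minutes.

6.97 minutes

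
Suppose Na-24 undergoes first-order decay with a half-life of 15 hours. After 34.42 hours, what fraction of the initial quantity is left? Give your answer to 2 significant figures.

0.20

n = 34.42/15 ≈ 2.2947 half-lives.
Fraction remaining = (1/2)^2.2947 ≈ 0.20382.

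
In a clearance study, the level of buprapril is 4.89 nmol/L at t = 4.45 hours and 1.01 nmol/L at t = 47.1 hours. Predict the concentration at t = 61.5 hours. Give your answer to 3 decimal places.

0.593 nmol/L

Over Δt = 47.1 − 4.45 = 42.65 hours, the level fell by a factor of 4.89/1.01 ≈ 4.8416.
n = log₂(4.8416) ≈ 2.2755 half-lives, so t½ = 42.65/2.2755 ≈ 18.743 hours.
From t = 47.1 to t = 61.5: 1.01 × (1/2)^((61.5−47.1)/18.743) ≈ 0.59299 nmol/L.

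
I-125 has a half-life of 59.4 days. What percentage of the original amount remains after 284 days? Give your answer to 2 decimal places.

n = 284/59.4 ≈ 4.7811 half-lives.
Fraction remaining = (1/2)^4.7811 ≈ 0.036369, i.e. 3.6369%.

3.64%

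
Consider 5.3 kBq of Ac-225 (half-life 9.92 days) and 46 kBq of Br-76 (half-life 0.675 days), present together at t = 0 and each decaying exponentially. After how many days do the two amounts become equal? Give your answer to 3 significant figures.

2.26 days

Set 5.3·(1/2)^(t/9.92) = 46·(1/2)^(t/0.675).
Taking log₂: log₂(5.3/46) = t·(1/9.92 − 1/0.675).
log₂(0.11522) = -3.1176; 1/9.92 − 1/0.675 = -1.3807.
t = -3.1176 / -1.3807 ≈ 2.258 days.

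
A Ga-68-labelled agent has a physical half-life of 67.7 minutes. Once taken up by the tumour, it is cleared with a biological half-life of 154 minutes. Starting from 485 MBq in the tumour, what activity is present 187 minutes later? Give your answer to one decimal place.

1/t_eff = 1/t_phys + 1/t_biol = 1/67.7 + 1/154 = 0.021265 per minute.
t_eff = 67.7 × 154 / (67.7 + 154) ≈ 47.027 minutes.
Remaining = 485 × (1/2)^(187/47.027) = 485 × (1/2)^3.9765 ≈ 30.811 MBq.

30.8 MBq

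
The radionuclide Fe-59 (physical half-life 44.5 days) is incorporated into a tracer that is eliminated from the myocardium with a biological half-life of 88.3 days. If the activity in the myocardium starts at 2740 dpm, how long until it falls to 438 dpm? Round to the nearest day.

78 days

1/t_eff = 1/t_phys + 1/t_biol = 1/44.5 + 1/88.3 = 0.033797 per day.
t_eff = 44.5 × 88.3 / (44.5 + 88.3) ≈ 29.588 days.
n = log₂(2740/438) ≈ 2.6452; t = 2.6452 × 29.588 ≈ 78.267 days.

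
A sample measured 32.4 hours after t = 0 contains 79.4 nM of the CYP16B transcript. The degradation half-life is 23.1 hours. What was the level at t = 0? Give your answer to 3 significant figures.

Number of half-lives elapsed: n = 32.4/23.1 ≈ 1.4026.
A₀ = A × 2^n = 79.4 × 2^1.4026 = 79.4 × 2.6438 ≈ 209.92 nM.

210 nM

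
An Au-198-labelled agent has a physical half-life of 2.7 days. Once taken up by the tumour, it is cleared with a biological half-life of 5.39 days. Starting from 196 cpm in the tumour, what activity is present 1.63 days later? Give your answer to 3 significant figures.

105 cpm

1/t_eff = 1/t_phys + 1/t_biol = 1/2.7 + 1/5.39 = 0.5559 per day.
t_eff = 2.7 × 5.39 / (2.7 + 5.39) ≈ 1.7989 days.
Remaining = 196 × (1/2)^(1.63/1.7989) = 196 × (1/2)^0.90612 ≈ 104.59 cpm.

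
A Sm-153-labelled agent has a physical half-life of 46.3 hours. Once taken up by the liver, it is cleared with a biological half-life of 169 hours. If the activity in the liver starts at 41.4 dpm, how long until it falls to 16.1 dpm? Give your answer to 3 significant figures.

1/t_eff = 1/t_phys + 1/t_biol = 1/46.3 + 1/169 = 0.027515 per hour.
t_eff = 46.3 × 169 / (46.3 + 169) ≈ 36.343 hours.
n = log₂(41.4/16.1) ≈ 1.3626; t = 1.3626 × 36.343 ≈ 49.52 hours.

49.5 hours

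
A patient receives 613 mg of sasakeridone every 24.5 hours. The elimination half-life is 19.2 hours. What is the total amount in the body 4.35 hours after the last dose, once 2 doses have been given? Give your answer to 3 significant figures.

740 mg

The 2 doses were given 28.85, 4.35 hours ago.
Total = 613·(1/2)^(28.85/19.2) + 613·(1/2)^(4.35/19.2)
      = 216.34 + 523.91 ≈ 740.25 mg.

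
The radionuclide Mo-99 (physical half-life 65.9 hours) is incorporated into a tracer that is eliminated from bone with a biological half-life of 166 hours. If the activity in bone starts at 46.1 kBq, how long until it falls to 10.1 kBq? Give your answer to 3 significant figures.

103 hours

1/t_eff = 1/t_phys + 1/t_biol = 1/65.9 + 1/166 = 0.021199 per hour.
t_eff = 65.9 × 166 / (65.9 + 166) ≈ 47.173 hours.
n = log₂(46.1/10.1) ≈ 2.1904; t = 2.1904 × 47.173 ≈ 103.33 hours.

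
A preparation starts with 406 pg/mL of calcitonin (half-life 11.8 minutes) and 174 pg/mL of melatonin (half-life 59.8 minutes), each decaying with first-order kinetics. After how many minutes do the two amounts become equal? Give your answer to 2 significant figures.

18 minutes

Set 406·(1/2)^(t/11.8) = 174·(1/2)^(t/59.8).
Taking log₂: log₂(406/174) = t·(1/11.8 − 1/59.8).
log₂(2.3333) = 1.2224; 1/11.8 − 1/59.8 = 0.068023.
t = 1.2224 / 0.068023 ≈ 17.97 minutes.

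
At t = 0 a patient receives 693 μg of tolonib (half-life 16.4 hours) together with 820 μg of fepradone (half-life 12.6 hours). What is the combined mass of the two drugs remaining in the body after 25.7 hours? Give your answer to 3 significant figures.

tolonib: 693 × (1/2)^(25.7/16.4) = 693 × (1/2)^1.5671 ≈ 233.88 μg.
fepradone: 820 × (1/2)^(25.7/12.6) = 820 × (1/2)^2.0397 ≈ 199.44 μg.
Total = 233.88 + 199.44 ≈ 433.32 μg.

433 μg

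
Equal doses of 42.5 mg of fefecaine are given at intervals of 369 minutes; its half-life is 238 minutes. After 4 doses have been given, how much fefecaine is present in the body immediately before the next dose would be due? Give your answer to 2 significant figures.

The 4 doses were given 1476, 1107, 738, 369 minutes ago.
Total = 42.5·(1/2)^(1476/238) + 42.5·(1/2)^(1107/238) + 42.5·(1/2)^(738/238) + 42.5·(1/2)^(369/238)
      = 0.57743 + 1.6913 + 4.9539 + 14.51 ≈ 21.733 mg.

22 mg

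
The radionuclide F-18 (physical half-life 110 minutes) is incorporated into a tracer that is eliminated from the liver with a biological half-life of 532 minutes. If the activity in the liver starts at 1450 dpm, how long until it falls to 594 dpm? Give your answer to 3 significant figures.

1/t_eff = 1/t_phys + 1/t_biol = 1/110 + 1/532 = 0.010971 per minute.
t_eff = 110 × 532 / (110 + 532) ≈ 91.153 minutes.
n = log₂(1450/594) ≈ 1.2875; t = 1.2875 × 91.153 ≈ 117.36 minutes.

117 minutes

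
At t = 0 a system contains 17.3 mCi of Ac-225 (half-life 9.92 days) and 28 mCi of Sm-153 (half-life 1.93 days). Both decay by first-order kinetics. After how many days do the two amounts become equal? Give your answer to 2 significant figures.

1.7 days

Set 17.3·(1/2)^(t/9.92) = 28·(1/2)^(t/1.93).
Taking log₂: log₂(17.3/28) = t·(1/9.92 − 1/1.93).
log₂(0.61786) = -0.69465; 1/9.92 − 1/1.93 = -0.41733.
t = -0.69465 / -0.41733 ≈ 1.6645 days.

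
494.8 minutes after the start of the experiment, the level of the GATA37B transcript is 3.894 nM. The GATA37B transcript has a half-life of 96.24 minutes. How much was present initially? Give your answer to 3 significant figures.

Number of half-lives elapsed: n = 494.8/96.24 ≈ 5.1413.
A₀ = A × 2^n = 3.894 × 2^5.1413 = 3.894 × 35.293 ≈ 137.43 nM.

137 nM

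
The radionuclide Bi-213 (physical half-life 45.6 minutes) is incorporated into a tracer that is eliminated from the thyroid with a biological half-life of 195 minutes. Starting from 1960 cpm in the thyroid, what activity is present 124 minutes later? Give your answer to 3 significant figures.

1/t_eff = 1/t_phys + 1/t_biol = 1/45.6 + 1/195 = 0.027058 per minute.
t_eff = 45.6 × 195 / (45.6 + 195) ≈ 36.958 minutes.
Remaining = 1960 × (1/2)^(124/36.958) = 1960 × (1/2)^3.3552 ≈ 191.53 cpm.

192 cpm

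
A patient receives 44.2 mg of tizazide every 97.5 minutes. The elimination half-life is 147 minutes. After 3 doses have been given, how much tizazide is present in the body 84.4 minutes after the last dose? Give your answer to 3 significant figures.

The 3 doses were given 279.4, 181.9, 84.4 minutes ago.
Total = 44.2·(1/2)^(279.4/147) + 44.2·(1/2)^(181.9/147) + 44.2·(1/2)^(84.4/147)
      = 11.838 + 18.747 + 29.688 ≈ 60.272 mg.

60.3 mg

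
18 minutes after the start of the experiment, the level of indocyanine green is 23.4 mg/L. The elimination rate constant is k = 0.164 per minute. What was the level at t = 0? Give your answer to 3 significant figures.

448 mg/L

t½ = ln 2 / k = 0.69315 / 0.164 ≈ 4.2265 minutes.
Number of half-lives elapsed: n = 18/4.2265 ≈ 4.2588.
A₀ = A × 2^n = 23.4 × 2^4.2588 = 23.4 × 19.144 ≈ 447.97 mg/L.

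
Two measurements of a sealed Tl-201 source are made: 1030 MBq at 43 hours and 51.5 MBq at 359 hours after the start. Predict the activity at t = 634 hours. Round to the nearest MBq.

Over Δt = 359 − 43 = 316 hours, the level fell by a factor of 1030/51.5 ≈ 20.
n = log₂(20) ≈ 4.3219 half-lives, so t½ = 316/4.3219 ≈ 73.116 hours.
From t = 359 to t = 634: 51.5 × (1/2)^((634−359)/73.116) ≈ 3.7982 MBq.

4 MBq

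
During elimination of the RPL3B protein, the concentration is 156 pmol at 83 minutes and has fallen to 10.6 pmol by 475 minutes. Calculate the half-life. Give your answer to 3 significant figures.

Over Δt = 475 − 83 = 392 minutes, the level fell by a factor of 156/10.6 ≈ 14.717.
n = log₂(14.717) ≈ 3.8794 half-lives, so t½ = 392/3.8794 ≈ 101.05 minutes.

101 minutes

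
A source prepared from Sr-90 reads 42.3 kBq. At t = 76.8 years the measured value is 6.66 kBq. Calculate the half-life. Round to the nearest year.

29 years

A/A₀ = 6.66/42.3 ≈ 0.15745.
n = log₂(6.3514) ≈ 2.6671 half-lives elapsed in 76.8 years.
t½ = 76.8/2.6671 ≈ 28.796 years.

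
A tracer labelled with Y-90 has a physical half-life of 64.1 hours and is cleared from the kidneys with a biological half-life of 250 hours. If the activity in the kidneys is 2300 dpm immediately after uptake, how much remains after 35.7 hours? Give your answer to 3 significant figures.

1/t_eff = 1/t_phys + 1/t_biol = 1/64.1 + 1/250 = 0.019601 per hour.
t_eff = 64.1 × 250 / (64.1 + 250) ≈ 51.019 hours.
Remaining = 2300 × (1/2)^(35.7/51.019) = 2300 × (1/2)^0.69974 ≈ 1416.1 dpm.

1420 dpm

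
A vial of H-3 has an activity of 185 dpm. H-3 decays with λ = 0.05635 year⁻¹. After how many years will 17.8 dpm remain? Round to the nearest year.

42 years

t½ = ln 2 / λ = 0.69315 / 0.05635 ≈ 12.301 years.
Fraction remaining = 17.8/185 ≈ 0.096216.
n = log₂(185/17.8) = ln(10.393)/ln 2 ≈ 3.3776 half-lives.
t = n × t½ = 3.3776 × 12.301 ≈ 41.547 years.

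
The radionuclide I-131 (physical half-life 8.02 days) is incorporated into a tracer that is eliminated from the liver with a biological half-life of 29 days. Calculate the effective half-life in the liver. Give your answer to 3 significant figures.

6.28 days

1/t_eff = 1/t_phys + 1/t_biol = 1/8.02 + 1/29 = 0.15917 per day.
t_eff = 8.02 × 29 / (8.02 + 29) ≈ 6.2825 days.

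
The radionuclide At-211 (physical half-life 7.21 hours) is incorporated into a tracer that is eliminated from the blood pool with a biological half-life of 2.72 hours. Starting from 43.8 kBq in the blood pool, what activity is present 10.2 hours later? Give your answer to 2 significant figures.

1.2 kBq

1/t_eff = 1/t_phys + 1/t_biol = 1/7.21 + 1/2.72 = 0.50634 per hour.
t_eff = 7.21 × 2.72 / (7.21 + 2.72) ≈ 1.9749 hours.
Remaining = 43.8 × (1/2)^(10.2/1.9749) = 43.8 × (1/2)^5.1647 ≈ 1.2211 kBq.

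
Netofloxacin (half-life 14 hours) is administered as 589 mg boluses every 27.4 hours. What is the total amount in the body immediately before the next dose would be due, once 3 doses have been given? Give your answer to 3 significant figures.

201 mg

The 3 doses were given 82.2, 54.8, 27.4 hours ago.
Total = 589·(1/2)^(82.2/14) + 589·(1/2)^(54.8/14) + 589·(1/2)^(27.4/14)
      = 10.061 + 39.066 + 151.69 ≈ 200.82 mg.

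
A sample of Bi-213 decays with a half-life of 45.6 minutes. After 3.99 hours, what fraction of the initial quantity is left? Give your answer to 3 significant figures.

0.0263

3.99 hours = 239.4 minutes.
n = 239.4/45.6 ≈ 5.25 half-lives.
Fraction remaining = (1/2)^5.25 ≈ 0.026278.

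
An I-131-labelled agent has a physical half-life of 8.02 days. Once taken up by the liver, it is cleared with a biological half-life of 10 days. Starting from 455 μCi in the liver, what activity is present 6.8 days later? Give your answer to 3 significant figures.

1/t_eff = 1/t_phys + 1/t_biol = 1/8.02 + 1/10 = 0.22469 per day.
t_eff = 8.02 × 10 / (8.02 + 10) ≈ 4.4506 days.
Remaining = 455 × (1/2)^(6.8/4.4506) = 455 × (1/2)^1.5279 ≈ 157.79 μCi.

158 μCi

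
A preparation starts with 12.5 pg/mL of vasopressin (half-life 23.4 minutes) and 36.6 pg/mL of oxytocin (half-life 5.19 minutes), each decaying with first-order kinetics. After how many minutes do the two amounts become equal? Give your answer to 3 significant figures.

Set 12.5·(1/2)^(t/23.4) = 36.6·(1/2)^(t/5.19).
Taking log₂: log₂(12.5/36.6) = t·(1/23.4 − 1/5.19).
log₂(0.34153) = -1.5499; 1/23.4 − 1/5.19 = -0.14994.
t = -1.5499 / -0.14994 ≈ 10.337 minutes.

10.3 minutes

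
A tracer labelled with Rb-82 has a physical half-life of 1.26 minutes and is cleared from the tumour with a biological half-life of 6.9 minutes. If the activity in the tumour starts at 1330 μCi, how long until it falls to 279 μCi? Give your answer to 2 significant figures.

2.4 minutes

1/t_eff = 1/t_phys + 1/t_biol = 1/1.26 + 1/6.9 = 0.93858 per minute.
t_eff = 1.26 × 6.9 / (1.26 + 6.9) ≈ 1.0654 minutes.
n = log₂(1330/279) ≈ 2.2531; t = 2.2531 × 1.0654 ≈ 2.4005 minutes.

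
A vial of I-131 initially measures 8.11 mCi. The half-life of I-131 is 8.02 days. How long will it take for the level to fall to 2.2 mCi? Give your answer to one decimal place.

Fraction remaining = 2.2/8.11 ≈ 0.27127.
n = log₂(8.11/2.2) = ln(3.6864)/ln 2 ≈ 1.8822 half-lives.
t = n × t½ = 1.8822 × 8.02 ≈ 15.095 days.

15.1 days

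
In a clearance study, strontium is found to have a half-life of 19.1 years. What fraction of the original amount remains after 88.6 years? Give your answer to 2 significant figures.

0.040

n = 88.6/19.1 ≈ 4.6387 half-lives.
Fraction remaining = (1/2)^4.6387 ≈ 0.040142.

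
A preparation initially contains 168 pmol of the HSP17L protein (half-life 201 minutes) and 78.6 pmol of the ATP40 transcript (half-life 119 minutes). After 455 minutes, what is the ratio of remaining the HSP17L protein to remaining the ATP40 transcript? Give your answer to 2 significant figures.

HSP17L protein: 168 × (1/2)^(455/201) = 168 × (1/2)^2.2637 ≈ 34.984 pmol.
ATP40 transcript: 78.6 × (1/2)^(455/119) = 78.6 × (1/2)^3.8235 ≈ 5.5517 pmol.
Ratio ≈ 34.984 / 5.5517 ≈ 6.3016.

6.3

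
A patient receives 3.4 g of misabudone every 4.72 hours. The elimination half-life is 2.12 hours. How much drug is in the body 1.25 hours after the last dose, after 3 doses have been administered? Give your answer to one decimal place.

The 3 doses were given 10.69, 5.97, 1.25 hours ago.
Total = 3.4·(1/2)^(10.69/2.12) + 3.4·(1/2)^(5.97/2.12) + 3.4·(1/2)^(1.25/2.12)
      = 0.10317 + 0.4828 + 2.2594 ≈ 2.8453 g.

2.8 g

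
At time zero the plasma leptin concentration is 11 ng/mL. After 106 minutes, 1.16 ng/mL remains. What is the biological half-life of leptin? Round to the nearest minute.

A/A₀ = 1.16/11 ≈ 0.10545.
n = log₂(9.4828) ≈ 3.2453 half-lives elapsed in 106 minutes.
t½ = 106/3.2453 ≈ 32.663 minutes.

33 minutes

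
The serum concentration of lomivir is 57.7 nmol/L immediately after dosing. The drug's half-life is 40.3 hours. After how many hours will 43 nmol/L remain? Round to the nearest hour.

17 hours

Fraction remaining = 43/57.7 ≈ 0.74523.
n = log₂(57.7/43) = ln(1.3419)/ln 2 ≈ 0.42423 half-lives.
t = n × t½ = 0.42423 × 40.3 ≈ 17.097 hours.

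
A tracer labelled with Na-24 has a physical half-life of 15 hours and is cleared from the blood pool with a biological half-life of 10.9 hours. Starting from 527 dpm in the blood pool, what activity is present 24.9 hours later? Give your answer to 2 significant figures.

1/t_eff = 1/t_phys + 1/t_biol = 1/15 + 1/10.9 = 0.15841 per hour.
t_eff = 15 × 10.9 / (15 + 10.9) ≈ 6.3127 hours.
Remaining = 527 × (1/2)^(24.9/6.3127) = 527 × (1/2)^3.9444 ≈ 34.232 dpm.

34 dpm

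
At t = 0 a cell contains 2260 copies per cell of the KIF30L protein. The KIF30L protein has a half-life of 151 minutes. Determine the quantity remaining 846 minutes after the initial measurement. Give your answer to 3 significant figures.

Number of half-lives: n = 846/151 ≈ 5.6026.
Remaining = 2260 × (1/2)^5.6026 = 2260 × 0.020579 ≈ 46.51 copies per cell.

46.5 copies per cell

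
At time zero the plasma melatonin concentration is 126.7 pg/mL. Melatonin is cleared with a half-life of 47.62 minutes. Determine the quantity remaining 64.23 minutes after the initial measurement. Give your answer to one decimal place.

49.7 pg/mL

Number of half-lives: n = 64.23/47.62 ≈ 1.3488.
Remaining = 126.7 × (1/2)^1.3488 = 126.7 × 0.39262 ≈ 49.745 pg/mL.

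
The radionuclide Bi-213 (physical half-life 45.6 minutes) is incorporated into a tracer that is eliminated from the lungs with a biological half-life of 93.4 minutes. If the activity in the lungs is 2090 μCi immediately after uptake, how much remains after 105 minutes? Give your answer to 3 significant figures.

1/t_eff = 1/t_phys + 1/t_biol = 1/45.6 + 1/93.4 = 0.032636 per minute.
t_eff = 45.6 × 93.4 / (45.6 + 93.4) ≈ 30.641 minutes.
Remaining = 2090 × (1/2)^(105/30.641) = 2090 × (1/2)^3.4268 ≈ 194.34 μCi.

194 μCi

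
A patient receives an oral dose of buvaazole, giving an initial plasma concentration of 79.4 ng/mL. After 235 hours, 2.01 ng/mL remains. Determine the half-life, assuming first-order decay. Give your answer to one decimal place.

44.3 hours

A/A₀ = 2.01/79.4 ≈ 0.025315.
n = log₂(39.502) ≈ 5.3039 half-lives elapsed in 235 hours.
t½ = 235/5.3039 ≈ 44.307 hours.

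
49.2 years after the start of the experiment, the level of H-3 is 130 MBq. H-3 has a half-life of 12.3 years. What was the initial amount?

Number of half-lives elapsed: n = 49.2/12.3 ≈ 4.
A₀ = A × 2^n = 130 × 2^4 = 130 × 16 ≈ 2080 MBq.

2080 MBq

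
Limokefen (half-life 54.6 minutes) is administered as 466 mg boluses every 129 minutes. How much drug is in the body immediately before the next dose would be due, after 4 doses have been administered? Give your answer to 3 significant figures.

The 4 doses were given 516, 387, 258, 129 minutes ago.
Total = 466·(1/2)^(516/54.6) + 466·(1/2)^(387/54.6) + 466·(1/2)^(258/54.6) + 466·(1/2)^(129/54.6)
      = 0.66602 + 3.4254 + 17.617 + 90.607 ≈ 112.32 mg.

112 mg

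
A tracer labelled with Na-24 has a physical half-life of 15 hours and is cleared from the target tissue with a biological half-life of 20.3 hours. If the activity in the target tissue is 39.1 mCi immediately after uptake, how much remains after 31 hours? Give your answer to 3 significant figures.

3.24 mCi

1/t_eff = 1/t_phys + 1/t_biol = 1/15 + 1/20.3 = 0.11593 per hour.
t_eff = 15 × 20.3 / (15 + 20.3) ≈ 8.6261 hours.
Remaining = 39.1 × (1/2)^(31/8.6261) = 39.1 × (1/2)^3.5938 ≈ 3.2385 mCi.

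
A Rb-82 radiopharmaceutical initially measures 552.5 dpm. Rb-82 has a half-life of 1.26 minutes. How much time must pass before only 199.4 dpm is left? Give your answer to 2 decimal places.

Fraction remaining = 199.4/552.5 ≈ 0.3609.
n = log₂(552.5/199.4) = ln(2.7708)/ln 2 ≈ 1.4703 half-lives.
t = n × t½ = 1.4703 × 1.26 ≈ 1.8526 minutes.

1.85 minutes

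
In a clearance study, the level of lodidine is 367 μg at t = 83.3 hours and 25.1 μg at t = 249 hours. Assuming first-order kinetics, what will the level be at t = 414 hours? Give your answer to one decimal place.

Over Δt = 249 − 83.3 = 165.7 hours, the level fell by a factor of 367/25.1 ≈ 14.622.
n = log₂(14.622) ≈ 3.87 half-lives, so t½ = 165.7/3.87 ≈ 42.816 hours.
From t = 249 to t = 414: 25.1 × (1/2)^((414−249)/42.816) ≈ 1.7362 μg.

1.7 μg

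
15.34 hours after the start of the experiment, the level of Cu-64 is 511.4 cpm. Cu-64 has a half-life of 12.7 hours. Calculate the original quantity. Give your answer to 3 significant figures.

1180 cpm

Number of half-lives elapsed: n = 15.34/12.7 ≈ 1.2079.
A₀ = A × 2^n = 511.4 × 2^1.2079 = 511.4 × 2.31 ≈ 1181.3 cpm.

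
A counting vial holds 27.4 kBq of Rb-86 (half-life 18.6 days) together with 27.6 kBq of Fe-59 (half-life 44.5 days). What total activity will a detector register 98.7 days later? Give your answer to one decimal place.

Rb-86: 27.4 × (1/2)^(98.7/18.6) = 27.4 × (1/2)^5.3065 ≈ 0.69239 kBq.
Fe-59: 27.6 × (1/2)^(98.7/44.5) = 27.6 × (1/2)^2.218 ≈ 5.9324 kBq.
Total = 0.69239 + 5.9324 ≈ 6.6248 kBq.

6.6 kBq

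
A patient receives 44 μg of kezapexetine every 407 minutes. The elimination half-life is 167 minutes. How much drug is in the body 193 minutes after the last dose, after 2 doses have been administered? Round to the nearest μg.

The 2 doses were given 600, 193 minutes ago.
Total = 44·(1/2)^(600/167) + 44·(1/2)^(193/167)
      = 3.6468 + 19.749 ≈ 23.396 μg.

23 μg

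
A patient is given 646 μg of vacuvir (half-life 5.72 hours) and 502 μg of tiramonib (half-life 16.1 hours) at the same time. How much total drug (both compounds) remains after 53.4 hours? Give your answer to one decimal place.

vacuvir: 646 × (1/2)^(53.4/5.72) = 646 × (1/2)^9.3357 ≈ 0.99981 μg.
tiramonib: 502 × (1/2)^(53.4/16.1) = 502 × (1/2)^3.3168 ≈ 50.38 μg.
Total = 0.99981 + 50.38 ≈ 51.38 μg.

51.4 μg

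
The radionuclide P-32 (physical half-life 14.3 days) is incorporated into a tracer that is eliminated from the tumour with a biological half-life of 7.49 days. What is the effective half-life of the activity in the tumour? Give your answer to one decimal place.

4.9 days

1/t_eff = 1/t_phys + 1/t_biol = 1/14.3 + 1/7.49 = 0.20344 per day.
t_eff = 14.3 × 7.49 / (14.3 + 7.49) ≈ 4.9154 days.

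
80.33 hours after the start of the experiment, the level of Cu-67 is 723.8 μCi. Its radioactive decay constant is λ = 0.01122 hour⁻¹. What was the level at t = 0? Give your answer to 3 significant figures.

t½ = ln 2 / λ = 0.69315 / 0.01122 ≈ 61.778 hours.
Number of half-lives elapsed: n = 80.33/61.778 ≈ 1.3003.
A₀ = A × 2^n = 723.8 × 2^1.3003 = 723.8 × 2.4628 ≈ 1782.6 μCi.

1780 μCi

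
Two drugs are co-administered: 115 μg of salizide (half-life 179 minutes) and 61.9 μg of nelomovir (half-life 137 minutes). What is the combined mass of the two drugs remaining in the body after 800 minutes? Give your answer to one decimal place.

salizide: 115 × (1/2)^(800/179) = 115 × (1/2)^4.4693 ≈ 5.1917 μg.
nelomovir: 61.9 × (1/2)^(800/137) = 61.9 × (1/2)^5.8394 ≈ 1.0811 μg.
Total = 5.1917 + 1.0811 ≈ 6.2728 μg.

6.3 μg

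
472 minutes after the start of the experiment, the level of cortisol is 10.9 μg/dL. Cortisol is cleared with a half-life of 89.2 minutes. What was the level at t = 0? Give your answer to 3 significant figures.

427 μg/dL

Number of half-lives elapsed: n = 472/89.2 ≈ 5.2915.
A₀ = A × 2^n = 10.9 × 2^5.2915 = 10.9 × 39.165 ≈ 426.89 μg/dL.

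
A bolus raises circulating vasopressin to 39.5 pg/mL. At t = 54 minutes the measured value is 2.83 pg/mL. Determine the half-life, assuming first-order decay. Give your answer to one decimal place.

14.2 minutes

A/A₀ = 2.83/39.5 ≈ 0.071646.
n = log₂(13.958) ≈ 3.803 half-lives elapsed in 54 minutes.
t½ = 54/3.803 ≈ 14.199 minutes.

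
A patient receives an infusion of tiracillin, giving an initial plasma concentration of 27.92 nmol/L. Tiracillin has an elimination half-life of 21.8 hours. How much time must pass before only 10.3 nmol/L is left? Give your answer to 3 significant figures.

31.4 hours

Fraction remaining = 10.3/27.92 ≈ 0.36891.
n = log₂(27.92/10.3) = ln(2.7107)/ln 2 ≈ 1.4387 half-lives.
t = n × t½ = 1.4387 × 21.8 ≈ 31.363 hours.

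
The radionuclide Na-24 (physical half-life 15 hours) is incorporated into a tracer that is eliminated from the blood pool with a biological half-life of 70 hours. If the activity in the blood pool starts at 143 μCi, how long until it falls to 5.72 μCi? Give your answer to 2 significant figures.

57 hours

1/t_eff = 1/t_phys + 1/t_biol = 1/15 + 1/70 = 0.080952 per hour.
t_eff = 15 × 70 / (15 + 70) ≈ 12.353 hours.
n = log₂(143/5.72) ≈ 4.6439; t = 4.6439 × 12.353 ≈ 57.365 hours.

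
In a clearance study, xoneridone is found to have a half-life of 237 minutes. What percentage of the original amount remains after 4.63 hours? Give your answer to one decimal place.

44.4%

4.63 hours = 277.8 minutes.
n = 277.8/237 ≈ 1.1722 half-lives.
Fraction remaining = (1/2)^1.1722 ≈ 0.44376, i.e. 44.376%.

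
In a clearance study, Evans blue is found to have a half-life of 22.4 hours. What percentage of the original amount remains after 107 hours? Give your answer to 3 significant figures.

n = 107/22.4 ≈ 4.7768 half-lives.
Fraction remaining = (1/2)^4.7768 ≈ 0.036479, i.e. 3.6479%.

3.65%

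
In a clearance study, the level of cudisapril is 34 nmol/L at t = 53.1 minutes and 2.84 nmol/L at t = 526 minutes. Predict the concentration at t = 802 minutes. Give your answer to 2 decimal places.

Over Δt = 526 − 53.1 = 472.9 minutes, the level fell by a factor of 34/2.84 ≈ 11.972.
n = log₂(11.972) ≈ 3.5816 half-lives, so t½ = 472.9/3.5816 ≈ 132.04 minutes.
From t = 526 to t = 802: 2.84 × (1/2)^((802−526)/132.04) ≈ 0.66691 nmol/L.

0.67 nmol/L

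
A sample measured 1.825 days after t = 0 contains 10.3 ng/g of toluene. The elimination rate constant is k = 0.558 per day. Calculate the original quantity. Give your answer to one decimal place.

t½ = ln 2 / k = 0.69315 / 0.558 ≈ 1.2422 days.
Number of half-lives elapsed: n = 1.825/1.2422 ≈ 1.4692.
A₀ = A × 2^n = 10.3 × 2^1.4692 = 10.3 × 2.7686 ≈ 28.517 ng/g.

28.5 ng/g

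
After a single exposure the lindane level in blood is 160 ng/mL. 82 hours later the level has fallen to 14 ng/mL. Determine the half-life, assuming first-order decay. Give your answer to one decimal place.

A/A₀ = 14/160 ≈ 0.0875.
n = log₂(11.429) ≈ 3.5146 half-lives elapsed in 82 hours.
t½ = 82/3.5146 ≈ 23.331 hours.

23.3 hours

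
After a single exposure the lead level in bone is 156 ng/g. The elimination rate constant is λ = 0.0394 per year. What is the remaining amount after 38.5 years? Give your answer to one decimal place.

t½ = ln 2 / λ = 0.69315 / 0.0394 ≈ 17.593 years.
Number of half-lives: n = 38.5/17.593 ≈ 2.1884.
Remaining = 156 × (1/2)^2.1884 = 156 × 0.21939 ≈ 34.225 ng/g.

34.2 ng/g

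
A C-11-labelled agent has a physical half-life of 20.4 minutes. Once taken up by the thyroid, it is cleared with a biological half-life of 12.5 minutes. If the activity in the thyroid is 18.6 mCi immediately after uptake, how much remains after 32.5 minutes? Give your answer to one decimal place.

1/t_eff = 1/t_phys + 1/t_biol = 1/20.4 + 1/12.5 = 0.12902 per minute.
t_eff = 20.4 × 12.5 / (20.4 + 12.5) ≈ 7.7508 minutes.
Remaining = 18.6 × (1/2)^(32.5/7.7508) = 18.6 × (1/2)^4.1931 ≈ 1.0168 mCi.

1.0 mCi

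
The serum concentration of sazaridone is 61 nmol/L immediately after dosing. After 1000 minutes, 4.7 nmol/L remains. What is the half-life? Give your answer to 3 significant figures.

270 minutes

A/A₀ = 4.7/61 ≈ 0.077049.
n = log₂(12.979) ≈ 3.6981 half-lives elapsed in 1000 minutes.
t½ = 1000/3.6981 ≈ 270.41 minutes.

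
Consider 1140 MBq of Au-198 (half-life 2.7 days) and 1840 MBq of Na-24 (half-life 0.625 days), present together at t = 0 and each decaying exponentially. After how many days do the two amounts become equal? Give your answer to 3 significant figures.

Set 1140·(1/2)^(t/2.7) = 1840·(1/2)^(t/0.625).
Taking log₂: log₂(1140/1840) = t·(1/2.7 − 1/0.625).
log₂(0.61957) = -0.69067; 1/2.7 − 1/0.625 = -1.2296.
t = -0.69067 / -1.2296 ≈ 0.56169 days.

0.562 days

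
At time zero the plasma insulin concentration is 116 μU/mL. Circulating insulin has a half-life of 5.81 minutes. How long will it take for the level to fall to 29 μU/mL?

11.62 minutes

29/116 = 1/4, so 2 half-lives have elapsed.
t = 2 × 5.81 = 11.62 minutes.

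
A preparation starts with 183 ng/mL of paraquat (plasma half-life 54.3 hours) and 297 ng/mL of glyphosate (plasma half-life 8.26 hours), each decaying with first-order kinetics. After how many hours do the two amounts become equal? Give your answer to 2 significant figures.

6.8 hours

Set 183·(1/2)^(t/54.3) = 297·(1/2)^(t/8.26).
Taking log₂: log₂(183/297) = t·(1/54.3 − 1/8.26).
log₂(0.61616) = -0.69862; 1/54.3 − 1/8.26 = -0.10265.
t = -0.69862 / -0.10265 ≈ 6.8059 hours.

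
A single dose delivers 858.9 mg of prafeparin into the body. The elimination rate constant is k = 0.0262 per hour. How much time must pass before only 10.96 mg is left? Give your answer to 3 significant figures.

166 hours

t½ = ln 2 / k = 0.69315 / 0.0262 ≈ 26.456 hours.
Fraction remaining = 10.96/858.9 ≈ 0.012761.
n = log₂(858.9/10.96) = ln(78.367)/ln 2 ≈ 6.2922 half-lives.
t = n × t½ = 6.2922 × 26.456 ≈ 166.47 hours.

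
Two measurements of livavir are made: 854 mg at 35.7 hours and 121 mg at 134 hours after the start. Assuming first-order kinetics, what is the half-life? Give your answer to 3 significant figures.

34.9 hours

Over Δt = 134 − 35.7 = 98.3 hours, the level fell by a factor of 854/121 ≈ 7.0579.
n = log₂(7.0579) ≈ 2.8192 half-lives, so t½ = 98.3/2.8192 ≈ 34.868 hours.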